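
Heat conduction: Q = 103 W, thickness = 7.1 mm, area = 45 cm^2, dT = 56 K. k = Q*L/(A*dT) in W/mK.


k = 103*7.1/1000/(45/10000*56) = 2.9 W/mK

2.9


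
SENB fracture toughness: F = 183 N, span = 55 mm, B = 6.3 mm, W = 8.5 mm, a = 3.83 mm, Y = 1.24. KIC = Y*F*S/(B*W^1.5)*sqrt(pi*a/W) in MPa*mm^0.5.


KIC = 1.24*183*55/(6.3*8.5^1.5)*sqrt(pi*3.83/8.5) = 95.11

95.11


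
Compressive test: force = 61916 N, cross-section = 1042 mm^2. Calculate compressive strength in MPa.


CS = 61916 / 1042 = 59.4 MPa

59.4


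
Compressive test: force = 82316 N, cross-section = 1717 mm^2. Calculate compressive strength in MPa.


CS = 82316 / 1717 = 47.9 MPa

47.9


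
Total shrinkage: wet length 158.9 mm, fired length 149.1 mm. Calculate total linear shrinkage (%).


TS = (158.9 - 149.1) / 158.9 * 100 = 6.17%

6.17


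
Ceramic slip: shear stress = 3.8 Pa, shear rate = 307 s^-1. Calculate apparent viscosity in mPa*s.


eta = tau/gamma * 1000 = 3.8/307 * 1000 = 12.4 mPa*s

12.4


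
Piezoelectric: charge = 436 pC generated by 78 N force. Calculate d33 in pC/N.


d33 = 436 / 78 = 5.6 pC/N

5.6


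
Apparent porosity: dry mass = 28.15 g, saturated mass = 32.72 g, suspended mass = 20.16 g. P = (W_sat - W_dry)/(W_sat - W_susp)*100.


P = (32.72 - 28.15) / (32.72 - 20.16) * 100 = 4.57 / 12.56 * 100 = 36.4%

36.4


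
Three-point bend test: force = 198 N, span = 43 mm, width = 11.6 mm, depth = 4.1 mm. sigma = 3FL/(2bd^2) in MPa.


sigma = 3*198*43/(2*11.6*4.1^2) = 65.5 MPa

65.5


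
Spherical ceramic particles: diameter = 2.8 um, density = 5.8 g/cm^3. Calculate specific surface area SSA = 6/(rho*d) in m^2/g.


SSA = 6 / (5.8 * 2.8) = 0.369 m^2/g

0.369


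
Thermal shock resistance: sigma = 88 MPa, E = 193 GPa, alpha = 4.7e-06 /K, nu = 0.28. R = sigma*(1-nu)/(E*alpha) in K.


R = 88*(1-0.28)/(193*1000*4.7e-06) = 70 K

70


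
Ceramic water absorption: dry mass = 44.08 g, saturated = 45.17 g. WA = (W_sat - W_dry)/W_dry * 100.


WA = (45.17 - 44.08) / 44.08 * 100 = 2.47%

2.47


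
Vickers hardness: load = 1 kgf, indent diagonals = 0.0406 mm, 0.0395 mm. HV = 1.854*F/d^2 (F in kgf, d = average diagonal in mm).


d_avg = (0.0406+0.0395)/2 = 0.04005 mm
HV = 1.854*1/0.04005^2 = 1156

1156


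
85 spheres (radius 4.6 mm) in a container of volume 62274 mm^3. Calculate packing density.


V_sphere = 4/3*pi*4.6^3 = 407.7201 mm^3
Total V = 85*407.7201 = 34656.2085 mm^3
PD = 34656.2085 / 62274 = 0.557

0.557


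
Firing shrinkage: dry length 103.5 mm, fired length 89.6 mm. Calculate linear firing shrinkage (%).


FS = (103.5 - 89.6) / 103.5 * 100 = 13.43%

13.43


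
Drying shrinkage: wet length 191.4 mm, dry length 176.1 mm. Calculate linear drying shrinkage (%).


DS = (191.4 - 176.1) / 191.4 * 100 = 7.99%

7.99


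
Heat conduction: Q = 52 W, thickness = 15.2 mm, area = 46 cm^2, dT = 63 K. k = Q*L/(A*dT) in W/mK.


k = 52*15.2/1000/(46/10000*63) = 2.73 W/mK

2.73


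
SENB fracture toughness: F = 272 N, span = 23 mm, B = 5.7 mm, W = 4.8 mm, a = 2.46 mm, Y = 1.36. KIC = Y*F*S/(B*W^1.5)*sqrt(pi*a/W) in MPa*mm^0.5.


KIC = 1.36*272*23/(5.7*4.8^1.5)*sqrt(pi*2.46/4.8) = 180.1

180.1


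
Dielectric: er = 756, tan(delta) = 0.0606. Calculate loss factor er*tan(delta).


Loss = 756 * 0.0606 = 45.814

45.814


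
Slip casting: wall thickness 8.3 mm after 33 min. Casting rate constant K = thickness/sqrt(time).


K = 8.3 / sqrt(33) = 8.3 / 5.7446 = 1.445 mm/min^0.5

1.445


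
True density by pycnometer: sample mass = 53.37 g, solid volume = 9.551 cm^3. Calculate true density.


TD = 53.37 / 9.551 = 5.588 g/cm^3

5.588


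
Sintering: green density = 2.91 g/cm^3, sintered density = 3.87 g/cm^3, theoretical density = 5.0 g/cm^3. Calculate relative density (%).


Relative = 3.87 / 5.0 * 100 = 77.4%

77.4


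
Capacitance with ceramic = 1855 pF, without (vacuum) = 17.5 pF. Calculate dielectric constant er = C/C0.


er = 1855 / 17.5 = 106.0

106.0


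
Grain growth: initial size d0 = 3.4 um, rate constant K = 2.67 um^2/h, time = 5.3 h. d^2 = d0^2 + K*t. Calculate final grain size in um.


d^2 = 3.4^2 + 2.67*5.3 = 25.711
d = sqrt(25.711) = 5.07 um

5.07


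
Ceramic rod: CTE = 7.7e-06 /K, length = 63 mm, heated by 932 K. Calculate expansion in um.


dL = 7.7e-06 * 63 * 932 * 1000 = 452.113 um

452.113


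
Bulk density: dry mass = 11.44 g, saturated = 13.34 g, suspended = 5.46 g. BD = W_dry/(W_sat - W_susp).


BD = 11.44 / (13.34 - 5.46) = 11.44 / 7.88 = 1.452 g/cm^3

1.452


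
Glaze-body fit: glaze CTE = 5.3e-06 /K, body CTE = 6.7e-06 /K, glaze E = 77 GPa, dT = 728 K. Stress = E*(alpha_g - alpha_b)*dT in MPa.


Stress = 77*1000*(5.3e-06 - 6.7e-06)*728 = -78.5 MPa

-78.5


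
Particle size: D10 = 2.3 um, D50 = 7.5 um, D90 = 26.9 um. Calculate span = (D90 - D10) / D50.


Span = (26.9 - 2.3) / 7.5 = 24.6 / 7.5 = 3.28

3.28


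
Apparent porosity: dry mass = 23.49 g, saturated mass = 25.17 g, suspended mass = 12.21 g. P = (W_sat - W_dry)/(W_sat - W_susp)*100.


P = (25.17 - 23.49) / (25.17 - 12.21) * 100 = 1.68 / 12.96 * 100 = 13.0%

13.0


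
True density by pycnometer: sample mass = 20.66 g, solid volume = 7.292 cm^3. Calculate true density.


TD = 20.66 / 7.292 = 2.833 g/cm^3

2.833


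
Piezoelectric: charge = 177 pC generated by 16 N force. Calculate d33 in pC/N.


d33 = 177 / 16 = 11.1 pC/N

11.1


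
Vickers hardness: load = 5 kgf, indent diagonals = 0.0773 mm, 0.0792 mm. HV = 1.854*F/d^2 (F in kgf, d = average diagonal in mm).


d_avg = (0.0773+0.0792)/2 = 0.07825 mm
HV = 1.854*5/0.07825^2 = 1514

1514


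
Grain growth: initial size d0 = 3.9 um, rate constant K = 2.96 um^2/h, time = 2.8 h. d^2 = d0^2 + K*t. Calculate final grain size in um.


d^2 = 3.9^2 + 2.96*2.8 = 23.498
d = sqrt(23.498) = 4.85 um

4.85


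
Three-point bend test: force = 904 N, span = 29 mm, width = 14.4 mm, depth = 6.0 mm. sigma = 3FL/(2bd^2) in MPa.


sigma = 3*904*29/(2*14.4*6.0^2) = 75.9 MPa

75.9


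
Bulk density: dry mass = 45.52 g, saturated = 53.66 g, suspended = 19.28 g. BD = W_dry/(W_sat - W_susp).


BD = 45.52 / (53.66 - 19.28) = 45.52 / 34.38 = 1.324 g/cm^3

1.324


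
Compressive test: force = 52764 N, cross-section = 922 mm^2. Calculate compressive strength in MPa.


CS = 52764 / 922 = 57.2 MPa

57.2


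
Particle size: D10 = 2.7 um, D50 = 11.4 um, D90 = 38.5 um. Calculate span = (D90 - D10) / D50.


Span = (38.5 - 2.7) / 11.4 = 35.8 / 11.4 = 3.14

3.14


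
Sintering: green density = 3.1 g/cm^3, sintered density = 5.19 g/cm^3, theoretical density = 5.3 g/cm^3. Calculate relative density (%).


Relative = 5.19 / 5.3 * 100 = 97.9%

97.9


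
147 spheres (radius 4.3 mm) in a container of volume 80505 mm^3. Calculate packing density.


V_sphere = 4/3*pi*4.3^3 = 333.0381 mm^3
Total V = 147*333.0381 = 48956.6007 mm^3
PD = 48956.6007 / 80505 = 0.608

0.608


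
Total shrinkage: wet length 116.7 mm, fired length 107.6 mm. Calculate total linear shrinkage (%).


TS = (116.7 - 107.6) / 116.7 * 100 = 7.8%

7.8


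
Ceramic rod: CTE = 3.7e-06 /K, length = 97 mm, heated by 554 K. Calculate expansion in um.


dL = 3.7e-06 * 97 * 554 * 1000 = 198.831 um

198.831


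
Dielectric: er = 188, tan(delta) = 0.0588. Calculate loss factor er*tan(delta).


Loss = 188 * 0.0588 = 11.054

11.054


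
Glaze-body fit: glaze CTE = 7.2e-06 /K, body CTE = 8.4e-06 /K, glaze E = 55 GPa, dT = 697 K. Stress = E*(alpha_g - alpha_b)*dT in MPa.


Stress = 55*1000*(7.2e-06 - 8.4e-06)*697 = -46.0 MPa

-46.0


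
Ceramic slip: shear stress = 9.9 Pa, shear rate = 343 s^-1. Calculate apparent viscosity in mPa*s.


eta = tau/gamma * 1000 = 9.9/343 * 1000 = 28.9 mPa*s

28.9


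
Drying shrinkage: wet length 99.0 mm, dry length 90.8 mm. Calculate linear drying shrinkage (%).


DS = (99.0 - 90.8) / 99.0 * 100 = 8.28%

8.28


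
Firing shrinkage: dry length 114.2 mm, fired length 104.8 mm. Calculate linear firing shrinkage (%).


FS = (114.2 - 104.8) / 114.2 * 100 = 8.23%

8.23


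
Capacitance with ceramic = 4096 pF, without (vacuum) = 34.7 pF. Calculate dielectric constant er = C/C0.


er = 4096 / 34.7 = 118.04

118.04


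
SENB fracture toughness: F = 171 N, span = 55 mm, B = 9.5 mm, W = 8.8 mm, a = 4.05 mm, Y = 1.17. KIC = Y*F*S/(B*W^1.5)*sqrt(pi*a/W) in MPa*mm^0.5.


KIC = 1.17*171*55/(9.5*8.8^1.5)*sqrt(pi*4.05/8.8) = 53.35

53.35


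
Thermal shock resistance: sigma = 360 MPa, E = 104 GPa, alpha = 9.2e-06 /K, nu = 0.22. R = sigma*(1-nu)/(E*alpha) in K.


R = 360*(1-0.22)/(104*1000*9.2e-06) = 293 K

293


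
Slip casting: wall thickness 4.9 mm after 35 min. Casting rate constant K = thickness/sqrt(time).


K = 4.9 / sqrt(35) = 4.9 / 5.9161 = 0.828 mm/min^0.5

0.828


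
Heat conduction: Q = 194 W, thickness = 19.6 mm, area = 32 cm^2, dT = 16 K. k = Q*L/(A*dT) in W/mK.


k = 194*19.6/1000/(32/10000*16) = 74.27 W/mK

74.27


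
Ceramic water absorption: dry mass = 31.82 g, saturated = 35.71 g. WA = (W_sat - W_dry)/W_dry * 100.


WA = (35.71 - 31.82) / 31.82 * 100 = 12.23%

12.23


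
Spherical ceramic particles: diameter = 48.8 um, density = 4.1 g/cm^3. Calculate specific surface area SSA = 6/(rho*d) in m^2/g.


SSA = 6 / (4.1 * 48.8) = 0.03 m^2/g

0.03


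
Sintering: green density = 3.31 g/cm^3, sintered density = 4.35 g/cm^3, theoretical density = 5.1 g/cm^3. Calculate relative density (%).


Relative = 4.35 / 5.1 * 100 = 85.3%

85.3


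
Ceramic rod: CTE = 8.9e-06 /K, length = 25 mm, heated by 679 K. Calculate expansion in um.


dL = 8.9e-06 * 25 * 679 * 1000 = 151.078 um

151.078


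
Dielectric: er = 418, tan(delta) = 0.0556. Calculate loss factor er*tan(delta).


Loss = 418 * 0.0556 = 23.241

23.241


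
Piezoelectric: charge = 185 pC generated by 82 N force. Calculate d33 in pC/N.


d33 = 185 / 82 = 2.3 pC/N

2.3


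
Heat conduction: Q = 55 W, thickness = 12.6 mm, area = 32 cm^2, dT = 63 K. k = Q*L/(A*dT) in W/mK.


k = 55*12.6/1000/(32/10000*63) = 3.44 W/mK

3.44


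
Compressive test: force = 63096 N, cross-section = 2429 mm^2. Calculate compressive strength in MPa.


CS = 63096 / 2429 = 26.0 MPa

26.0


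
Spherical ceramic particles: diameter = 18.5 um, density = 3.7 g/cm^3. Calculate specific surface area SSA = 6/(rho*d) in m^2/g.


SSA = 6 / (3.7 * 18.5) = 0.088 m^2/g

0.088


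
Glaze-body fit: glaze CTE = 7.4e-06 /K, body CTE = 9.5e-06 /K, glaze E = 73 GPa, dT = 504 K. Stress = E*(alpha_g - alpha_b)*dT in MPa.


Stress = 73*1000*(7.4e-06 - 9.5e-06)*504 = -77.3 MPa

-77.3


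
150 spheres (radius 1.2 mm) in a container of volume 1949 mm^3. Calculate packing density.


V_sphere = 4/3*pi*1.2^3 = 7.2382 mm^3
Total V = 150*7.2382 = 1085.73 mm^3
PD = 1085.73 / 1949 = 0.557

0.557


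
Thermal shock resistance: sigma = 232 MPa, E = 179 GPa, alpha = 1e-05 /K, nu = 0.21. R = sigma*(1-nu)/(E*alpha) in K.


R = 232*(1-0.21)/(179*1000*1e-05) = 102 K

102


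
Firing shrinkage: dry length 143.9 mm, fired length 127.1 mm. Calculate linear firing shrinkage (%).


FS = (143.9 - 127.1) / 143.9 * 100 = 11.67%

11.67


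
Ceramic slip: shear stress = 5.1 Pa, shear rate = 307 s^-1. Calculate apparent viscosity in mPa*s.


eta = tau/gamma * 1000 = 5.1/307 * 1000 = 16.6 mPa*s

16.6


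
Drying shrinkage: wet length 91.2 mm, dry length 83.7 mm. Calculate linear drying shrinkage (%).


DS = (91.2 - 83.7) / 91.2 * 100 = 8.22%

8.22


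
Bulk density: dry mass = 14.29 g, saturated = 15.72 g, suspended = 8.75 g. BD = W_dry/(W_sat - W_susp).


BD = 14.29 / (15.72 - 8.75) = 14.29 / 6.97 = 2.05 g/cm^3

2.05


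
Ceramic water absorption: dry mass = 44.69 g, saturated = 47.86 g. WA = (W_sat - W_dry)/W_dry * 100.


WA = (47.86 - 44.69) / 44.69 * 100 = 7.09%

7.09


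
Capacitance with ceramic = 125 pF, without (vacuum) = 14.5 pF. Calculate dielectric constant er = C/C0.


er = 125 / 14.5 = 8.62

8.62


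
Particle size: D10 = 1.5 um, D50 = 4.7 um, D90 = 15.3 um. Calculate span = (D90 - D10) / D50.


Span = (15.3 - 1.5) / 4.7 = 13.8 / 4.7 = 2.936

2.936


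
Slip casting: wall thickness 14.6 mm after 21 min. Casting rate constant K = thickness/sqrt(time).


K = 14.6 / sqrt(21) = 14.6 / 4.5826 = 3.186 mm/min^0.5

3.186


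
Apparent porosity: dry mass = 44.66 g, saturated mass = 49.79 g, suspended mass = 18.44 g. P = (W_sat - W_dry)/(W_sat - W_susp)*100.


P = (49.79 - 44.66) / (49.79 - 18.44) * 100 = 5.13 / 31.35 * 100 = 16.4%

16.4


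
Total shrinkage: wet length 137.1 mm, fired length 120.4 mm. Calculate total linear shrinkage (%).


TS = (137.1 - 120.4) / 137.1 * 100 = 12.18%

12.18


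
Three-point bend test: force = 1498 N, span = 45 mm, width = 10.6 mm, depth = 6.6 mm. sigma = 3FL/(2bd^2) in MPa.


sigma = 3*1498*45/(2*10.6*6.6^2) = 219.0 MPa

219.0


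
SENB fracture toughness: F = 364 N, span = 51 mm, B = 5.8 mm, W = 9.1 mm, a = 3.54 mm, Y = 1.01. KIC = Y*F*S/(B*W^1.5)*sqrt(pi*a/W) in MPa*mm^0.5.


KIC = 1.01*364*51/(5.8*9.1^1.5)*sqrt(pi*3.54/9.1) = 130.18

130.18


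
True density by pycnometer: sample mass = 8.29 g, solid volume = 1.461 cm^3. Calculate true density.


TD = 8.29 / 1.461 = 5.674 g/cm^3

5.674


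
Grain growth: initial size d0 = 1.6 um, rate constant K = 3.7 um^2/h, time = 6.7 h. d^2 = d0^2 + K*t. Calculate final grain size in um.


d^2 = 1.6^2 + 3.7*6.7 = 27.35
d = sqrt(27.35) = 5.23 um

5.23


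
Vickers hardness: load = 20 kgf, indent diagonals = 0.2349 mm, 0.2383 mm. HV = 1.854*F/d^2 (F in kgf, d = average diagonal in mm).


d_avg = (0.2349+0.2383)/2 = 0.2366 mm
HV = 1.854*20/0.2366^2 = 662

662


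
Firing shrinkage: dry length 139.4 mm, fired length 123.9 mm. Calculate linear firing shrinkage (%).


FS = (139.4 - 123.9) / 139.4 * 100 = 11.12%

11.12


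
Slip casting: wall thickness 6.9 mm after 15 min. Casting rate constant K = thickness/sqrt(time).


K = 6.9 / sqrt(15) = 6.9 / 3.873 = 1.782 mm/min^0.5

1.782


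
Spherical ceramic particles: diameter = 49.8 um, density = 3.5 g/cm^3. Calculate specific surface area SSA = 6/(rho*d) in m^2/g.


SSA = 6 / (3.5 * 49.8) = 0.034 m^2/g

0.034


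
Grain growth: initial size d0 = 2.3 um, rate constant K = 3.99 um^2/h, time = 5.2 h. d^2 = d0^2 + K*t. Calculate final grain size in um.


d^2 = 2.3^2 + 3.99*5.2 = 26.038
d = sqrt(26.038) = 5.1 um

5.1


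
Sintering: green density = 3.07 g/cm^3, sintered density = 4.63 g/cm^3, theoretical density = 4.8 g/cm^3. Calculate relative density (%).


Relative = 4.63 / 4.8 * 100 = 96.5%

96.5


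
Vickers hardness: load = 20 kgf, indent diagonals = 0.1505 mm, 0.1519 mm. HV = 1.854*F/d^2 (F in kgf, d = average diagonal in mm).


d_avg = (0.1505+0.1519)/2 = 0.1512 mm
HV = 1.854*20/0.1512^2 = 1622

1622


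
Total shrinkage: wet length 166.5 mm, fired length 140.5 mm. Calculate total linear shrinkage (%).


TS = (166.5 - 140.5) / 166.5 * 100 = 15.62%

15.62


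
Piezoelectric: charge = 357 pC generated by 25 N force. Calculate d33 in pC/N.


d33 = 357 / 25 = 14.3 pC/N

14.3


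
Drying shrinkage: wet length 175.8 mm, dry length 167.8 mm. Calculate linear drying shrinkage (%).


DS = (175.8 - 167.8) / 175.8 * 100 = 4.55%

4.55


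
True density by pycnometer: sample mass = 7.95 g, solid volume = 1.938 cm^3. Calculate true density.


TD = 7.95 / 1.938 = 4.102 g/cm^3

4.102


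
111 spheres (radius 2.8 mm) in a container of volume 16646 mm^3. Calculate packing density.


V_sphere = 4/3*pi*2.8^3 = 91.9523 mm^3
Total V = 111*91.9523 = 10206.7053 mm^3
PD = 10206.7053 / 16646 = 0.613

0.613


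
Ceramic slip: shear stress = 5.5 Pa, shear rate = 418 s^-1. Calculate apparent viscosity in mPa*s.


eta = tau/gamma * 1000 = 5.5/418 * 1000 = 13.2 mPa*s

13.2


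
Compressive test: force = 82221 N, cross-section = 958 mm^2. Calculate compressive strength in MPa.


CS = 82221 / 958 = 85.8 MPa

85.8


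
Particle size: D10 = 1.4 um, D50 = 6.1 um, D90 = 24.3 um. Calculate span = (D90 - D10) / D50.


Span = (24.3 - 1.4) / 6.1 = 22.9 / 6.1 = 3.754

3.754


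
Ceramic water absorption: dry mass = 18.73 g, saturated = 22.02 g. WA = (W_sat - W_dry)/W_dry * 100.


WA = (22.02 - 18.73) / 18.73 * 100 = 17.57%

17.57


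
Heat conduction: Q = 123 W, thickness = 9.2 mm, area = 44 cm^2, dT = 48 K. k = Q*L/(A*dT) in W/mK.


k = 123*9.2/1000/(44/10000*48) = 5.36 W/mK

5.36


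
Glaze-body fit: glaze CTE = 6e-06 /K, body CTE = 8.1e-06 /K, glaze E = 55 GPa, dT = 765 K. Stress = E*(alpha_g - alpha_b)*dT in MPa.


Stress = 55*1000*(6e-06 - 8.1e-06)*765 = -88.4 MPa

-88.4


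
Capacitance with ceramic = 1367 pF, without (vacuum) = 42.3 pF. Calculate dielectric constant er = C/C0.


er = 1367 / 42.3 = 32.32

32.32


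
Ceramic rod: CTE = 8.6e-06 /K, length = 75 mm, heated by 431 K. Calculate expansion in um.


dL = 8.6e-06 * 75 * 431 * 1000 = 277.995 um

277.995


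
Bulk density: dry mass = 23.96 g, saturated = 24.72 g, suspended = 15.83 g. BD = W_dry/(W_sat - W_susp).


BD = 23.96 / (24.72 - 15.83) = 23.96 / 8.89 = 2.695 g/cm^3

2.695


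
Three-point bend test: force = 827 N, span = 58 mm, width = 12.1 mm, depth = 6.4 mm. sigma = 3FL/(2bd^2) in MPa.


sigma = 3*827*58/(2*12.1*6.4^2) = 145.2 MPa

145.2


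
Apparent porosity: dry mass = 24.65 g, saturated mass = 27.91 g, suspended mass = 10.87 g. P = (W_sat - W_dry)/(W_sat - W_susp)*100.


P = (27.91 - 24.65) / (27.91 - 10.87) * 100 = 3.26 / 17.04 * 100 = 19.1%

19.1


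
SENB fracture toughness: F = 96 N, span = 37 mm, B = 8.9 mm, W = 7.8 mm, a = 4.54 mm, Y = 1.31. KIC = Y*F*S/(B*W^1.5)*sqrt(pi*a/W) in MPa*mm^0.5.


KIC = 1.31*96*37/(8.9*7.8^1.5)*sqrt(pi*4.54/7.8) = 32.45

32.45


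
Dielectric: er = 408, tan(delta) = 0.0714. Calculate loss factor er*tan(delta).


Loss = 408 * 0.0714 = 29.131

29.131


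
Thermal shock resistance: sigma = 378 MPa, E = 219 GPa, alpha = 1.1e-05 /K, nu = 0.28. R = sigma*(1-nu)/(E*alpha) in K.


R = 378*(1-0.28)/(219*1000*1.1e-05) = 113 K

113


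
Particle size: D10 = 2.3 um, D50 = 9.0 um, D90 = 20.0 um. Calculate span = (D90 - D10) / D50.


Span = (20.0 - 2.3) / 9.0 = 17.7 / 9.0 = 1.967

1.967


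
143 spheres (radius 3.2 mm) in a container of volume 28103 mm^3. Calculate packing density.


V_sphere = 4/3*pi*3.2^3 = 137.2583 mm^3
Total V = 143*137.2583 = 19627.9369 mm^3
PD = 19627.9369 / 28103 = 0.698

0.698


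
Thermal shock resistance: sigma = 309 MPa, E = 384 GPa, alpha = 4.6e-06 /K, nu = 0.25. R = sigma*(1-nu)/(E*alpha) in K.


R = 309*(1-0.25)/(384*1000*4.6e-06) = 131 K

131


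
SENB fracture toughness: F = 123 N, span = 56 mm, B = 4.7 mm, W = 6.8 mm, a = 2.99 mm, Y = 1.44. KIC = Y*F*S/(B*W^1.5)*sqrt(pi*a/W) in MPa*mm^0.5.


KIC = 1.44*123*56/(4.7*6.8^1.5)*sqrt(pi*2.99/6.8) = 139.88

139.88


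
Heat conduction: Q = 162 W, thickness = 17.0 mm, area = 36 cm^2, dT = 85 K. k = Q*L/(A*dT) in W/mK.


k = 162*17.0/1000/(36/10000*85) = 9.0 W/mK

9.0


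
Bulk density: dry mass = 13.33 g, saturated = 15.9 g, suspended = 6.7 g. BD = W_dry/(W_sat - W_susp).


BD = 13.33 / (15.9 - 6.7) = 13.33 / 9.2 = 1.449 g/cm^3

1.449


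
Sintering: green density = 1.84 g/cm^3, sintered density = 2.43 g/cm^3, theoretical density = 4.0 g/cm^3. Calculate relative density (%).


Relative = 2.43 / 4.0 * 100 = 60.8%

60.8


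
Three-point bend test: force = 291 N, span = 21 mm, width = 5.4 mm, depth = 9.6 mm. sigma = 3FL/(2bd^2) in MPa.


sigma = 3*291*21/(2*5.4*9.6^2) = 18.4 MPa

18.4


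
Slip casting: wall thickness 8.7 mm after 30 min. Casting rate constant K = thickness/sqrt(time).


K = 8.7 / sqrt(30) = 8.7 / 5.4772 = 1.588 mm/min^0.5

1.588


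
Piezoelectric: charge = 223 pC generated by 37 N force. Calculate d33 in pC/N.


d33 = 223 / 37 = 6.0 pC/N

6.0


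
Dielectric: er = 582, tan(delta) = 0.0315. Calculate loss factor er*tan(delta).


Loss = 582 * 0.0315 = 18.333

18.333


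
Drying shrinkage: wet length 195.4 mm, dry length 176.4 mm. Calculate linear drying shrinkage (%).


DS = (195.4 - 176.4) / 195.4 * 100 = 9.72%

9.72


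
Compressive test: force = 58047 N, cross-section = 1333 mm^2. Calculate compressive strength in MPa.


CS = 58047 / 1333 = 43.5 MPa

43.5


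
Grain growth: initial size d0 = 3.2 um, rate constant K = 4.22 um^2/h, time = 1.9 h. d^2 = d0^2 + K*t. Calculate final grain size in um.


d^2 = 3.2^2 + 4.22*1.9 = 18.258
d = sqrt(18.258) = 4.27 um

4.27


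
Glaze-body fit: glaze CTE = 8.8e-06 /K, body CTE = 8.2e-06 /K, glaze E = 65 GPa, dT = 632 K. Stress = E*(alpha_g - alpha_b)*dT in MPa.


Stress = 65*1000*(8.8e-06 - 8.2e-06)*632 = 24.6 MPa

24.6


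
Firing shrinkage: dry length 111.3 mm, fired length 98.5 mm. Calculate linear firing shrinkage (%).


FS = (111.3 - 98.5) / 111.3 * 100 = 11.5%

11.5


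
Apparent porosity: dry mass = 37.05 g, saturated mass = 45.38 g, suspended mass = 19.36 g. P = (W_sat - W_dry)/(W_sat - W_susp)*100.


P = (45.38 - 37.05) / (45.38 - 19.36) * 100 = 8.33 / 26.02 * 100 = 32.0%

32.0


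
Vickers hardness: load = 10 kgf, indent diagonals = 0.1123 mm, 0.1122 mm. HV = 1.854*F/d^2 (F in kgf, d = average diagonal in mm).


d_avg = (0.1123+0.1122)/2 = 0.11225 mm
HV = 1.854*10/0.11225^2 = 1471

1471


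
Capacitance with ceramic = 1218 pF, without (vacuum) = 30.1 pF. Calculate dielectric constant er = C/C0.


er = 1218 / 30.1 = 40.47

40.47


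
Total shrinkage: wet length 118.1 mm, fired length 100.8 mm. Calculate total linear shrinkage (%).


TS = (118.1 - 100.8) / 118.1 * 100 = 14.65%

14.65


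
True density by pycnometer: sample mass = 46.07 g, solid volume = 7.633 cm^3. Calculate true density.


TD = 46.07 / 7.633 = 6.036 g/cm^3

6.036


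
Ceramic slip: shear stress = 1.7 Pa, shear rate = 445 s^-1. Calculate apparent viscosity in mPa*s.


eta = tau/gamma * 1000 = 1.7/445 * 1000 = 3.8 mPa*s

3.8


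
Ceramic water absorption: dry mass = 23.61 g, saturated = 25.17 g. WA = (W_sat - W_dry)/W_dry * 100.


WA = (25.17 - 23.61) / 23.61 * 100 = 6.61%

6.61


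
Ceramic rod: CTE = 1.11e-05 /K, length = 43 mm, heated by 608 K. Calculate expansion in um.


dL = 1.11e-05 * 43 * 608 * 1000 = 290.198 um

290.198


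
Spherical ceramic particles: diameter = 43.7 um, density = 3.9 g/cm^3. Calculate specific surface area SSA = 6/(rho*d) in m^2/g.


SSA = 6 / (3.9 * 43.7) = 0.035 m^2/g

0.035


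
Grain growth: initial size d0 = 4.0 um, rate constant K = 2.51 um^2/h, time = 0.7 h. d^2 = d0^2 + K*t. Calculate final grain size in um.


d^2 = 4.0^2 + 2.51*0.7 = 17.757
d = sqrt(17.757) = 4.21 um

4.21


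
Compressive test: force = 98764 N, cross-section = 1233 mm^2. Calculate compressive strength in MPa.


CS = 98764 / 1233 = 80.1 MPa

80.1


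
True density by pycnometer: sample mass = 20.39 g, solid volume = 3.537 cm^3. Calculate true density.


TD = 20.39 / 3.537 = 5.765 g/cm^3

5.765


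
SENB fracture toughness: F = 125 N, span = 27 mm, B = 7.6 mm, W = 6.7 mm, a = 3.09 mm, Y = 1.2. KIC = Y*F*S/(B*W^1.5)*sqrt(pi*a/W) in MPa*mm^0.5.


KIC = 1.2*125*27/(7.6*6.7^1.5)*sqrt(pi*3.09/6.7) = 36.99

36.99


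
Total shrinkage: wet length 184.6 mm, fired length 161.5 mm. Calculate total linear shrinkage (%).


TS = (184.6 - 161.5) / 184.6 * 100 = 12.51%

12.51


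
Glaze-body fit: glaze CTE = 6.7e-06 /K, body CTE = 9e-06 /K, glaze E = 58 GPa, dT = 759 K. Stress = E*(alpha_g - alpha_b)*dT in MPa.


Stress = 58*1000*(6.7e-06 - 9e-06)*759 = -101.3 MPa

-101.3


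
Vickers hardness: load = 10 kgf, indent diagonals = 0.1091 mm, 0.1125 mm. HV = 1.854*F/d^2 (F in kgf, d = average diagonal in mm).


d_avg = (0.1091+0.1125)/2 = 0.1108 mm
HV = 1.854*10/0.1108^2 = 1510

1510


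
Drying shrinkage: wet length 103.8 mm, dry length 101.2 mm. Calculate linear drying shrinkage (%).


DS = (103.8 - 101.2) / 103.8 * 100 = 2.5%

2.5


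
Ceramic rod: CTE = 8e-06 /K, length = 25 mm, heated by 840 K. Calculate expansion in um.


dL = 8e-06 * 25 * 840 * 1000 = 168.0 um

168.0


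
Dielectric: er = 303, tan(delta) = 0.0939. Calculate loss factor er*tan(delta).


Loss = 303 * 0.0939 = 28.452

28.452


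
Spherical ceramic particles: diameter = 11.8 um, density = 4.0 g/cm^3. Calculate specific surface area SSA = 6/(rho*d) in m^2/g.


SSA = 6 / (4.0 * 11.8) = 0.127 m^2/g

0.127


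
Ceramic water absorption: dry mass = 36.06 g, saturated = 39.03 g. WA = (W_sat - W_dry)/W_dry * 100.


WA = (39.03 - 36.06) / 36.06 * 100 = 8.24%

8.24


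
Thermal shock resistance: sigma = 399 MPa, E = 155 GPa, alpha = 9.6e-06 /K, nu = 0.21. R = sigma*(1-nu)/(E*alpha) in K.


R = 399*(1-0.21)/(155*1000*9.6e-06) = 212 K

212


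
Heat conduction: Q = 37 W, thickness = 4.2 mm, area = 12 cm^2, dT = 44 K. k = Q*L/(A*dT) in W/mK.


k = 37*4.2/1000/(12/10000*44) = 2.94 W/mK

2.94


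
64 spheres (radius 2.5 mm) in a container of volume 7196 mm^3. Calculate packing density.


V_sphere = 4/3*pi*2.5^3 = 65.4498 mm^3
Total V = 64*65.4498 = 4188.7872 mm^3
PD = 4188.7872 / 7196 = 0.582

0.582


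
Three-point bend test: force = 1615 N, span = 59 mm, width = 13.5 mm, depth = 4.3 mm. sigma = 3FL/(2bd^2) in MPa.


sigma = 3*1615*59/(2*13.5*4.3^2) = 572.6 MPa

572.6


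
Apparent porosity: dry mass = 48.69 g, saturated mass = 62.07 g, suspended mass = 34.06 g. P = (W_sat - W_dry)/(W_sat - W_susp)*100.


P = (62.07 - 48.69) / (62.07 - 34.06) * 100 = 13.38 / 28.01 * 100 = 47.8%

47.8


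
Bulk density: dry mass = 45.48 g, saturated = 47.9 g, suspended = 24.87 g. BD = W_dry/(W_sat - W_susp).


BD = 45.48 / (47.9 - 24.87) = 45.48 / 23.03 = 1.975 g/cm^3

1.975


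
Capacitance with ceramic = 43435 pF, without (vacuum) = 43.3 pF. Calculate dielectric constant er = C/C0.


er = 43435 / 43.3 = 1003.12

1003.12


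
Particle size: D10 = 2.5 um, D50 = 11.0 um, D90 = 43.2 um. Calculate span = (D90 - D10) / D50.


Span = (43.2 - 2.5) / 11.0 = 40.7 / 11.0 = 3.7

3.7


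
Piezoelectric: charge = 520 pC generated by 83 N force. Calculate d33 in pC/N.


d33 = 520 / 83 = 6.3 pC/N

6.3


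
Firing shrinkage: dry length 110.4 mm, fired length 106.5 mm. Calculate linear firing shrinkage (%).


FS = (110.4 - 106.5) / 110.4 * 100 = 3.53%

3.53


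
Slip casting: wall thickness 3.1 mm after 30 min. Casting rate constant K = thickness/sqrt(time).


K = 3.1 / sqrt(30) = 3.1 / 5.4772 = 0.566 mm/min^0.5

0.566


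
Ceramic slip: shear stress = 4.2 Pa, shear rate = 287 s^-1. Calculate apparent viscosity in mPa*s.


eta = tau/gamma * 1000 = 4.2/287 * 1000 = 14.6 mPa*s

14.6


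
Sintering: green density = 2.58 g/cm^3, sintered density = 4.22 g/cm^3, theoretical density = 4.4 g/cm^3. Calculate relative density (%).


Relative = 4.22 / 4.4 * 100 = 95.9%

95.9


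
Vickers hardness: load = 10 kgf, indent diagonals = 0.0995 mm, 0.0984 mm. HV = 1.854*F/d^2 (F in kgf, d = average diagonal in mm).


d_avg = (0.0995+0.0984)/2 = 0.09895 mm
HV = 1.854*10/0.09895^2 = 1894

1894


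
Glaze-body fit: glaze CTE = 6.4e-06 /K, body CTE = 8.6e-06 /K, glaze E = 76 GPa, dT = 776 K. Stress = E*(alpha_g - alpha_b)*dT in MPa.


Stress = 76*1000*(6.4e-06 - 8.6e-06)*776 = -129.7 MPa

-129.7


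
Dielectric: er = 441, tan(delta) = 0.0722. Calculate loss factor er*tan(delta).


Loss = 441 * 0.0722 = 31.84

31.84


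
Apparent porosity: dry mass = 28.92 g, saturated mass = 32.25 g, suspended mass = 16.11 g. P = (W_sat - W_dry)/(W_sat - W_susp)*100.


P = (32.25 - 28.92) / (32.25 - 16.11) * 100 = 3.33 / 16.14 * 100 = 20.6%

20.6


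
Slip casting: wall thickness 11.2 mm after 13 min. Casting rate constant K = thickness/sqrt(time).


K = 11.2 / sqrt(13) = 11.2 / 3.6056 = 3.106 mm/min^0.5

3.106


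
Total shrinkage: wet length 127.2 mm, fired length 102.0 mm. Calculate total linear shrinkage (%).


TS = (127.2 - 102.0) / 127.2 * 100 = 19.81%

19.81


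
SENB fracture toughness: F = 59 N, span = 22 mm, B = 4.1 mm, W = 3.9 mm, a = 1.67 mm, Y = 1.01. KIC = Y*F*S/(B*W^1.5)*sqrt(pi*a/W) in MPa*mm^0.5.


KIC = 1.01*59*22/(4.1*3.9^1.5)*sqrt(pi*1.67/3.9) = 48.15

48.15


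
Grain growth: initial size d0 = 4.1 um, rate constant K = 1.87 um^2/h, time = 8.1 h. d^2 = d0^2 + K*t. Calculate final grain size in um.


d^2 = 4.1^2 + 1.87*8.1 = 31.957
d = sqrt(31.957) = 5.65 um

5.65


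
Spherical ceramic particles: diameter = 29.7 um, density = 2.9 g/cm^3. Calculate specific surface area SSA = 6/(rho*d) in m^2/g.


SSA = 6 / (2.9 * 29.7) = 0.07 m^2/g

0.07


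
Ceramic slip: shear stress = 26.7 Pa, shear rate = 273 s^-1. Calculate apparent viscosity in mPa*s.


eta = tau/gamma * 1000 = 26.7/273 * 1000 = 97.8 mPa*s

97.8


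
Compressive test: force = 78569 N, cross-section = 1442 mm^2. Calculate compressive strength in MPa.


CS = 78569 / 1442 = 54.5 MPa

54.5


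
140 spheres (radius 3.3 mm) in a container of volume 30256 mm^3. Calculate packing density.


V_sphere = 4/3*pi*3.3^3 = 150.5326 mm^3
Total V = 140*150.5326 = 21074.564 mm^3
PD = 21074.564 / 30256 = 0.697

0.697


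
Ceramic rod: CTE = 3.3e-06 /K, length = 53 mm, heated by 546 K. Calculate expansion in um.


dL = 3.3e-06 * 53 * 546 * 1000 = 95.495 um

95.495


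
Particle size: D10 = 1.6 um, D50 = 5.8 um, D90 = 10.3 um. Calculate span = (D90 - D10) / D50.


Span = (10.3 - 1.6) / 5.8 = 8.7 / 5.8 = 1.5

1.5


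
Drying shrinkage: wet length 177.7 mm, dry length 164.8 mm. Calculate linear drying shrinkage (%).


DS = (177.7 - 164.8) / 177.7 * 100 = 7.26%

7.26


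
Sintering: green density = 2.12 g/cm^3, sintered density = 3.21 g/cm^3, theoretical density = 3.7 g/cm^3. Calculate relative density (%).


Relative = 3.21 / 3.7 * 100 = 86.8%

86.8


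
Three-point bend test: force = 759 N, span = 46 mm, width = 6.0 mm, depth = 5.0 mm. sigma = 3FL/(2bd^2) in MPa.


sigma = 3*759*46/(2*6.0*5.0^2) = 349.1 MPa

349.1


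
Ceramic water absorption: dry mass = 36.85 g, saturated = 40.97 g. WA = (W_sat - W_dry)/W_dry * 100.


WA = (40.97 - 36.85) / 36.85 * 100 = 11.18%

11.18


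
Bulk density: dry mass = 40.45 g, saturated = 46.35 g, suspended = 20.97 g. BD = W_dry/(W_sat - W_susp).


BD = 40.45 / (46.35 - 20.97) = 40.45 / 25.38 = 1.594 g/cm^3

1.594


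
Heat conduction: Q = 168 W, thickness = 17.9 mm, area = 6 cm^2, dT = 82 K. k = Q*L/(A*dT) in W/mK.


k = 168*17.9/1000/(6/10000*82) = 61.12 W/mK

61.12


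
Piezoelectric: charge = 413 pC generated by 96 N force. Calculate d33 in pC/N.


d33 = 413 / 96 = 4.3 pC/N

4.3


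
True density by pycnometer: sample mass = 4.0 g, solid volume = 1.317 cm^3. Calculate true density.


TD = 4.0 / 1.317 = 3.037 g/cm^3

3.037


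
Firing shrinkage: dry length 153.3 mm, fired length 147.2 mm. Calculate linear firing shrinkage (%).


FS = (153.3 - 147.2) / 153.3 * 100 = 3.98%

3.98


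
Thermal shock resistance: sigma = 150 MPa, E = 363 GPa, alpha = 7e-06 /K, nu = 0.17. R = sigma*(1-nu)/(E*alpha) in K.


R = 150*(1-0.17)/(363*1000*7e-06) = 49 K

49


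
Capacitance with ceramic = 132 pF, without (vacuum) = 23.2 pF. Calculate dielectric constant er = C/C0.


er = 132 / 23.2 = 5.69

5.69


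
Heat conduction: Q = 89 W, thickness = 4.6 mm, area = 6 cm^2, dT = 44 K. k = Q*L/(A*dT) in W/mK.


k = 89*4.6/1000/(6/10000*44) = 15.51 W/mK

15.51


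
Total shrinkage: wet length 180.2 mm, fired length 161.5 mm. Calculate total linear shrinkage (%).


TS = (180.2 - 161.5) / 180.2 * 100 = 10.38%

10.38


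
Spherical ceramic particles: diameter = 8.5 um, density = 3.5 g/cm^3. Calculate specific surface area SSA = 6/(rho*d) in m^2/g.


SSA = 6 / (3.5 * 8.5) = 0.202 m^2/g

0.202


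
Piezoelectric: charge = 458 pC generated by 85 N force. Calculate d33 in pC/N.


d33 = 458 / 85 = 5.4 pC/N

5.4


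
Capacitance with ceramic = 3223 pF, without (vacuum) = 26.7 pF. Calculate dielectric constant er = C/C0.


er = 3223 / 26.7 = 120.71

120.71


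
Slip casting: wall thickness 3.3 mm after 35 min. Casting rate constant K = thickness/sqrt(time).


K = 3.3 / sqrt(35) = 3.3 / 5.9161 = 0.558 mm/min^0.5

0.558


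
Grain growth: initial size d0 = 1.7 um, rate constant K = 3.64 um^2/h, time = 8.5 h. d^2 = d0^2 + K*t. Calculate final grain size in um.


d^2 = 1.7^2 + 3.64*8.5 = 33.83
d = sqrt(33.83) = 5.82 um

5.82


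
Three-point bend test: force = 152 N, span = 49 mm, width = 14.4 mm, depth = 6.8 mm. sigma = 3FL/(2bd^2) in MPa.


sigma = 3*152*49/(2*14.4*6.8^2) = 16.8 MPa

16.8


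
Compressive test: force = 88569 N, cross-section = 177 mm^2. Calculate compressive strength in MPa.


CS = 88569 / 177 = 500.4 MPa

500.4


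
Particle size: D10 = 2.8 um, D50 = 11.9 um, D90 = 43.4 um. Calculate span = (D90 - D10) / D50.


Span = (43.4 - 2.8) / 11.9 = 40.6 / 11.9 = 3.412

3.412


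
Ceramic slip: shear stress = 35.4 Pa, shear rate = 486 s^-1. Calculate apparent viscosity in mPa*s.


eta = tau/gamma * 1000 = 35.4/486 * 1000 = 72.8 mPa*s

72.8


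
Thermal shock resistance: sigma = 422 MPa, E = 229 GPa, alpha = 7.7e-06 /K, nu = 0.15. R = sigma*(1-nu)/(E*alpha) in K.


R = 422*(1-0.15)/(229*1000*7.7e-06) = 203 K

203


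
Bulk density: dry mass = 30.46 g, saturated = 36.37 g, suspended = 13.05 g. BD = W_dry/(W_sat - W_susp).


BD = 30.46 / (36.37 - 13.05) = 30.46 / 23.32 = 1.306 g/cm^3

1.306


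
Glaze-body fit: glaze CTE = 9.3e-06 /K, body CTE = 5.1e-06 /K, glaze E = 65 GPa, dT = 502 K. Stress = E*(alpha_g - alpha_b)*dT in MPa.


Stress = 65*1000*(9.3e-06 - 5.1e-06)*502 = 137.0 MPa

137.0


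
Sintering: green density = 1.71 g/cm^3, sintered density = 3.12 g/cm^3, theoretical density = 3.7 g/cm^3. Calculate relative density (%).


Relative = 3.12 / 3.7 * 100 = 84.3%

84.3


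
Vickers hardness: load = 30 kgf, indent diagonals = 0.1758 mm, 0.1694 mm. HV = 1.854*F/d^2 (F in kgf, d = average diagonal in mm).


d_avg = (0.1758+0.1694)/2 = 0.1726 mm
HV = 1.854*30/0.1726^2 = 1867

1867


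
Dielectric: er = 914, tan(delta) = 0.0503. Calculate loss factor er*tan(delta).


Loss = 914 * 0.0503 = 45.974

45.974


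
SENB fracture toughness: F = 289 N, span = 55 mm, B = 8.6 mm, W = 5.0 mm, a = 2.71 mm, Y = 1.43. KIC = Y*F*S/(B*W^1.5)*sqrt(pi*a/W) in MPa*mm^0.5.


KIC = 1.43*289*55/(8.6*5.0^1.5)*sqrt(pi*2.71/5.0) = 308.47

308.47


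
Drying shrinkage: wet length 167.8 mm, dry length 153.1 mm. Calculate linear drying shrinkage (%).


DS = (167.8 - 153.1) / 167.8 * 100 = 8.76%

8.76


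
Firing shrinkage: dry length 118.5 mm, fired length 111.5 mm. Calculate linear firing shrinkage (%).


FS = (118.5 - 111.5) / 118.5 * 100 = 5.91%

5.91


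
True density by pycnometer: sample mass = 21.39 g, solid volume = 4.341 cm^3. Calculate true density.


TD = 21.39 / 4.341 = 4.927 g/cm^3

4.927


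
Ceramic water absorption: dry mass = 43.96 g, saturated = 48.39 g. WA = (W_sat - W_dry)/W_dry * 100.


WA = (48.39 - 43.96) / 43.96 * 100 = 10.08%

10.08


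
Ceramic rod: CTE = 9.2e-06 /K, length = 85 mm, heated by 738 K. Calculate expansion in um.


dL = 9.2e-06 * 85 * 738 * 1000 = 577.116 um

577.116


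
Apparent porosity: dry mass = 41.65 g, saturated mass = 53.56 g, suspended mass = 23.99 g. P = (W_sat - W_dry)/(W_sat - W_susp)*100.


P = (53.56 - 41.65) / (53.56 - 23.99) * 100 = 11.91 / 29.57 * 100 = 40.3%

40.3


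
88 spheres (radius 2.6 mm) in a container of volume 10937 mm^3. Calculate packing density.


V_sphere = 4/3*pi*2.6^3 = 73.6222 mm^3
Total V = 88*73.6222 = 6478.7536 mm^3
PD = 6478.7536 / 10937 = 0.592

0.592


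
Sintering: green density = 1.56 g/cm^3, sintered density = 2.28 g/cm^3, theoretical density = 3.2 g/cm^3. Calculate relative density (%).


Relative = 2.28 / 3.2 * 100 = 71.3%

71.3


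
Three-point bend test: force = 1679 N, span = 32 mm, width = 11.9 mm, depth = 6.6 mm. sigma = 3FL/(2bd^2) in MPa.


sigma = 3*1679*32/(2*11.9*6.6^2) = 155.5 MPa

155.5


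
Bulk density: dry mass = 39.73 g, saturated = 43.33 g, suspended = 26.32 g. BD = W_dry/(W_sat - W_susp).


BD = 39.73 / (43.33 - 26.32) = 39.73 / 17.01 = 2.336 g/cm^3

2.336


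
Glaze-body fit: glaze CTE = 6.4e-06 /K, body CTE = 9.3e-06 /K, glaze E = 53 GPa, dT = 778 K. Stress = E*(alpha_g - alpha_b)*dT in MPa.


Stress = 53*1000*(6.4e-06 - 9.3e-06)*778 = -119.6 MPa

-119.6


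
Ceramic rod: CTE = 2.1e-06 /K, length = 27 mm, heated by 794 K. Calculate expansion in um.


dL = 2.1e-06 * 27 * 794 * 1000 = 45.02 um

45.02


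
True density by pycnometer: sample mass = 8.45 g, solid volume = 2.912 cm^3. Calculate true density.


TD = 8.45 / 2.912 = 2.902 g/cm^3

2.902


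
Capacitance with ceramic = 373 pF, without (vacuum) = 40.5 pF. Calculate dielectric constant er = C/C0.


er = 373 / 40.5 = 9.21

9.21


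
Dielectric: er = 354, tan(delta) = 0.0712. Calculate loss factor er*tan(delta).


Loss = 354 * 0.0712 = 25.205

25.205


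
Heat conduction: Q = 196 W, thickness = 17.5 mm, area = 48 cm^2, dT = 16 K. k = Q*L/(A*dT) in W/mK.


k = 196*17.5/1000/(48/10000*16) = 44.66 W/mK

44.66


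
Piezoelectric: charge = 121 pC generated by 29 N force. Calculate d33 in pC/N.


d33 = 121 / 29 = 4.2 pC/N

4.2


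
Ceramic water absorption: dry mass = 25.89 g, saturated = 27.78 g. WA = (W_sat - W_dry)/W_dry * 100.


WA = (27.78 - 25.89) / 25.89 * 100 = 7.3%

7.3


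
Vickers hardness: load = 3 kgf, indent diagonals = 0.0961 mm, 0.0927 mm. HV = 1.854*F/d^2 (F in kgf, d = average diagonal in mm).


d_avg = (0.0961+0.0927)/2 = 0.0944 mm
HV = 1.854*3/0.0944^2 = 624

624


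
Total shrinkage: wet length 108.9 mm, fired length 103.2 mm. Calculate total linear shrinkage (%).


TS = (108.9 - 103.2) / 108.9 * 100 = 5.23%

5.23


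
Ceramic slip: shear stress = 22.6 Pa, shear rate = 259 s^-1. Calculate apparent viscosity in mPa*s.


eta = tau/gamma * 1000 = 22.6/259 * 1000 = 87.3 mPa*s

87.3


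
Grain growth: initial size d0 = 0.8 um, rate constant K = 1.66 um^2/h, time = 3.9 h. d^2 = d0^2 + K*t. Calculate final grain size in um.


d^2 = 0.8^2 + 1.66*3.9 = 7.114
d = sqrt(7.114) = 2.67 um

2.67


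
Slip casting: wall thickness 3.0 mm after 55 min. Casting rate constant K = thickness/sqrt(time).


K = 3.0 / sqrt(55) = 3.0 / 7.4162 = 0.405 mm/min^0.5

0.405


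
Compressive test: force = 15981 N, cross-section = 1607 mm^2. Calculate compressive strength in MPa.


CS = 15981 / 1607 = 9.9 MPa

9.9


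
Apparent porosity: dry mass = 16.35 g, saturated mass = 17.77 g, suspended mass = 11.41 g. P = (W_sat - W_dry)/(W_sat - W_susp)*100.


P = (17.77 - 16.35) / (17.77 - 11.41) * 100 = 1.42 / 6.36 * 100 = 22.3%

22.3


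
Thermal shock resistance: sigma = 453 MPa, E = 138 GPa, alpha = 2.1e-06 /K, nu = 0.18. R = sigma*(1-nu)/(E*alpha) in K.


R = 453*(1-0.18)/(138*1000*2.1e-06) = 1282 K

1282


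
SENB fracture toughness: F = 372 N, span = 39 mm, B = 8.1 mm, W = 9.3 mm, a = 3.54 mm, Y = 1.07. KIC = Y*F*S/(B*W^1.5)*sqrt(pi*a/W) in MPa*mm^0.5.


KIC = 1.07*372*39/(8.1*9.3^1.5)*sqrt(pi*3.54/9.3) = 73.9

73.9


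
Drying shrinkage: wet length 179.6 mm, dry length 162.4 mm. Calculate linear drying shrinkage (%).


DS = (179.6 - 162.4) / 179.6 * 100 = 9.58%

9.58
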